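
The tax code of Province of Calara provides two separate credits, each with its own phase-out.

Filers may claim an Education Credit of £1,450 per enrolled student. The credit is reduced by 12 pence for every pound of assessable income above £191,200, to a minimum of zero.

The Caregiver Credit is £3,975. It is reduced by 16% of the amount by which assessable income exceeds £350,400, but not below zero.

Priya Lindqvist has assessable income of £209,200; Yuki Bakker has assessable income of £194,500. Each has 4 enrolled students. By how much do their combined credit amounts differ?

£1,764

Priya (£209,200): Education Credit: base = 4 × £1,450 = £5,800. 12% of the £18,000 excess over £191,200 is £2,160; credit = £5,800 − £2,160 = £3,640. Caregiver Credit: £209,200 is at or below the £350,400 threshold, so the full £3,975 applies. total £3,640 + £3,975 = £7,615
Yuki (£194,500): Education Credit: base = 4 × £1,450 = £5,800. 12% of the £3,300 excess over £191,200 is £396; credit = £5,800 − £396 = £5,404. Caregiver Credit: £194,500 is at or below the £350,400 threshold, so the full £3,975 applies. total £5,404 + £3,975 = £9,379
Difference: |£7,615 − £9,379| = £1,764.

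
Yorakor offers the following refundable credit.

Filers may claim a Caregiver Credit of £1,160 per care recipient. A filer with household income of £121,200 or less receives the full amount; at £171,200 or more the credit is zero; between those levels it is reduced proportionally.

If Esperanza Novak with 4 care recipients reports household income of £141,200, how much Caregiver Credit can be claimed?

Caregiver Credit: base = 4 × £1,160 = £4,640. £141,200 is £20,000 into a £50,000 phase-out range, leaving 30,000/50,000 of the credit: £4,640 × 30,000/50,000 = £2,784.

£2,784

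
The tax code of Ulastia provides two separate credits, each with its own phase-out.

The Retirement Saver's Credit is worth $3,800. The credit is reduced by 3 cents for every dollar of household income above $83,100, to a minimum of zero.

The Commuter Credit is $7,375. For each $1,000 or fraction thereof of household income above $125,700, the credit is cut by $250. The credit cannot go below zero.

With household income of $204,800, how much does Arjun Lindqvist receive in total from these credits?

Retirement Saver's Credit: 3% of the $121,700 excess over $83,100 is $3,651; credit = $3,800 − $3,651 = $149.
Commuter Credit: income exceeds $125,700 by $79,100 → 80 increments × $250 = $20,000 ≥ base, so the credit is $0.
Total: $149 + $0 = $149.

$149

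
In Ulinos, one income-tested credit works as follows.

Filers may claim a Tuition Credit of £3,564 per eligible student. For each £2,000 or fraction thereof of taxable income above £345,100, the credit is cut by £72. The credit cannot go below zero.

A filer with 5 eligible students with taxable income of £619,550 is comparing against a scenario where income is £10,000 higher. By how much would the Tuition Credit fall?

£360

At £619,550 — base = 5 × £3,564 = £17,820. income exceeds £345,100 by £274,450, which is 138 full-or-partial £2,000 increments; reduction = 138 × £72 = £9,936, leaving £7,884.
At £629,550 — base = 5 × £3,564 = £17,820. income exceeds £345,100 by £284,450, which is 143 full-or-partial £2,000 increments; reduction = 143 × £72 = £10,296, leaving £7,524.
Lost: £7,884 − £7,524 = £360.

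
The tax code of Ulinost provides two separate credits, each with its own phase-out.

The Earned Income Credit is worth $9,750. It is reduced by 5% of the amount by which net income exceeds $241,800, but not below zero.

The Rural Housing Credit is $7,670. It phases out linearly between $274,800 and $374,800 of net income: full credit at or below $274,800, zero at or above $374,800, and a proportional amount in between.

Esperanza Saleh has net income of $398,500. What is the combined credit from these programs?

$1,915

Earned Income Credit: 5% of the $156,700 excess over $241,800 is $7,835; credit = $9,750 − $7,835 = $1,915.
Rural Housing Credit: $398,500 is at or above $374,800, so the credit is $0.
Total: $1,915 + $0 = $1,915.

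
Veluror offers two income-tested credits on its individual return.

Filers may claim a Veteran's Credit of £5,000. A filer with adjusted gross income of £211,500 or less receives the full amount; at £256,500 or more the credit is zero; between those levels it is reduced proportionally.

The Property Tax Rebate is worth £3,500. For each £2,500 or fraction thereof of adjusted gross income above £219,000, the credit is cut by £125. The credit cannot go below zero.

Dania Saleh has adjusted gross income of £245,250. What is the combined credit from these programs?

£3,375

Veteran's Credit: £245,250 is £33,750 into a £45,000 phase-out range, leaving 11,250/45,000 of the credit: £5,000 × 11,250/45,000 = £1,250.
Property Tax Rebate: income exceeds £219,000 by £26,250, which is 11 full-or-partial £2,500 increments; reduction = 11 × £125 = £1,375, leaving £2,125.
Total: £1,250 + £2,125 = £3,375.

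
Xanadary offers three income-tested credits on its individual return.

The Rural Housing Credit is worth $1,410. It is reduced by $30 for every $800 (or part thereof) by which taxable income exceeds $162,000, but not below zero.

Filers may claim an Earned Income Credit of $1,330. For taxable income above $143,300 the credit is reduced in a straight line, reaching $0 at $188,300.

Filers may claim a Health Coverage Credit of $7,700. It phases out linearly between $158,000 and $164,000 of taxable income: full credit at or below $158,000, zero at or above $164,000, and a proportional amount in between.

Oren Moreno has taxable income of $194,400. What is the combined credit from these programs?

Rural Housing Credit: income exceeds $162,000 by $32,400, which is 41 full-or-partial $800 increments; reduction = 41 × $30 = $1,230, leaving $180.
Earned Income Credit: $194,400 is at or above $188,300, so the credit is $0.
Health Coverage Credit: $194,400 is at or above $164,000, so the credit is $0.
Total: $180 + $0 + $0 = $180.

$180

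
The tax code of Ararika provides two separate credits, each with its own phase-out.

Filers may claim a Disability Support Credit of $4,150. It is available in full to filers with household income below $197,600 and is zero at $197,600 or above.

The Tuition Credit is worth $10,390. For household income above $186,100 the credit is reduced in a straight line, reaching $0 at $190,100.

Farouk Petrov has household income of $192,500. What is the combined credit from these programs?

$4,150

Disability Support Credit: $192,500 is below the $197,600 cutoff, so the full $4,150 applies.
Tuition Credit: $192,500 is at or above $190,100, so the credit is $0.
Total: $4,150 + $0 = $4,150.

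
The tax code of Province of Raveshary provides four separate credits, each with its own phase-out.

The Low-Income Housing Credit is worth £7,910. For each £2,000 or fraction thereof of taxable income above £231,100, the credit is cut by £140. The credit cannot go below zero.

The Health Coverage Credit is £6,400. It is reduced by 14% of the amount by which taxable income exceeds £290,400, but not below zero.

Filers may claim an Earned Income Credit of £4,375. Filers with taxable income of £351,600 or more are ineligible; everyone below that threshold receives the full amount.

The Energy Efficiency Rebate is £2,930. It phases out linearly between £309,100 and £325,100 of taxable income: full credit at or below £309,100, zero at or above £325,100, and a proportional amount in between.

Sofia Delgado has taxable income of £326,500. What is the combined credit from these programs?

Low-Income Housing Credit: income exceeds £231,100 by £95,400, which is 48 full-or-partial £2,000 increments; reduction = 48 × £140 = £6,720, leaving £1,190.
Health Coverage Credit: 14% of the £36,100 excess over £290,400 is £5,054; credit = £6,400 − £5,054 = £1,346.
Earned Income Credit: £326,500 is below the £351,600 cutoff, so the full £4,375 applies.
Energy Efficiency Rebate: £326,500 is at or above £325,100, so the credit is £0.
Total: £1,190 + £1,346 + £4,375 + £0 = £6,911.

£6,911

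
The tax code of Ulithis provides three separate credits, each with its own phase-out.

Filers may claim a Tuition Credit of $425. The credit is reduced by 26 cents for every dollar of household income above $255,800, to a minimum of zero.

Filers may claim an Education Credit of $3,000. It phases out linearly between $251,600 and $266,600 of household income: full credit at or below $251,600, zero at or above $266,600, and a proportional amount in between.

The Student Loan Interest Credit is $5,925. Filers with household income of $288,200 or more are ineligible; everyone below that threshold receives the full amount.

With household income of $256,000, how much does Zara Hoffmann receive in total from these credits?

$8,418

Tuition Credit: 26% of the $200 excess over $255,800 is $52; credit = $425 − $52 = $373.
Education Credit: $256,000 is $4,400 into a $15,000 phase-out range, leaving 10,600/15,000 of the credit: $3,000 × 10,600/15,000 = $2,120.
Student Loan Interest Credit: $256,000 is below the $288,200 cutoff, so the full $5,925 applies.
Total: $373 + $2,120 + $5,925 = $8,418.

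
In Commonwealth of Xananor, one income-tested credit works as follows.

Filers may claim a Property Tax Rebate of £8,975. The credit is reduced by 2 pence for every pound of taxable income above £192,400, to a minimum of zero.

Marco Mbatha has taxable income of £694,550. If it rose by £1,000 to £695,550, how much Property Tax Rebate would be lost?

At £694,550 — 2% of the £502,150 excess over £192,400 is £10,043 ≥ base, so the credit is £0.
At £695,550 — 2% of the £503,150 excess over £192,400 is £10,063 ≥ base, so the credit is £0.
Lost: £0 − £0 = £0.

£0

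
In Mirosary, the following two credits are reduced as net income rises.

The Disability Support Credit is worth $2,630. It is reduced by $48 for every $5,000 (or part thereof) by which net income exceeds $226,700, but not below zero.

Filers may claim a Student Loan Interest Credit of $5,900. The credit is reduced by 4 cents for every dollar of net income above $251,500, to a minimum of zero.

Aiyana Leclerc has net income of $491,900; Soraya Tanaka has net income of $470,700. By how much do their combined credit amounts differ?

$240

Aiyana ($491,900): Disability Support Credit: income exceeds $226,700 by $265,200, which is 54 full-or-partial $5,000 increments; reduction = 54 × $48 = $2,592, leaving $38. Student Loan Interest Credit: 4% of the $240,400 excess over $251,500 is $9,616 ≥ base, so the credit is $0. total $38 + $0 = $38
Soraya ($470,700): Disability Support Credit: income exceeds $226,700 by $244,000, which is 49 full-or-partial $5,000 increments; reduction = 49 × $48 = $2,352, leaving $278. Student Loan Interest Credit: 4% of the $219,200 excess over $251,500 is $8,768 ≥ base, so the credit is $0. total $278 + $0 = $278
Difference: |$38 − $278| = $240.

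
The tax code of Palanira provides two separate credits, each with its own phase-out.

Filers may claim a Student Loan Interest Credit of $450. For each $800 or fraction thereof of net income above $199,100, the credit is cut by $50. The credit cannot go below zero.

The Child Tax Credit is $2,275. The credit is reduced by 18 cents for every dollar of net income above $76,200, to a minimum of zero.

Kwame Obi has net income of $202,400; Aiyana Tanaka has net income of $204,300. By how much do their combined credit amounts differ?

$100

Kwame ($202,400): Student Loan Interest Credit: income exceeds $199,100 by $3,300, which is 5 full-or-partial $800 increments; reduction = 5 × $50 = $250, leaving $200. Child Tax Credit: 18% of the $126,200 excess over $76,200 is $22,716 ≥ base, so the credit is $0. total $200 + $0 = $200
Aiyana ($204,300): Student Loan Interest Credit: income exceeds $199,100 by $5,200, which is 7 full-or-partial $800 increments; reduction = 7 × $50 = $350, leaving $100. Child Tax Credit: 18% of the $128,100 excess over $76,200 is $23,058 ≥ base, so the credit is $0. total $100 + $0 = $100
Difference: |$200 − $100| = $100.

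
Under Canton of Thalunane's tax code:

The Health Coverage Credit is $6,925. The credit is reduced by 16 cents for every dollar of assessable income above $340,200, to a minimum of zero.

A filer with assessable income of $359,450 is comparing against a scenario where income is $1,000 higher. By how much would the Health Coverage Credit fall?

At $359,450 — 16% of the $19,250 excess over $340,200 is $3,080; credit = $6,925 − $3,080 = $3,845.
At $360,450 — 16% of the $20,250 excess over $340,200 is $3,240; credit = $6,925 − $3,240 = $3,685.
Lost: $3,845 − $3,685 = $160.

$160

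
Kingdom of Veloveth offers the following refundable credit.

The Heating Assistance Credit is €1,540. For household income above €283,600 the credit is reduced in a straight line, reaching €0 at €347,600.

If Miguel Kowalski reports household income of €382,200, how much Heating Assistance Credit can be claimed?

€0

Heating Assistance Credit: €382,200 is at or above €347,600, so the credit is €0.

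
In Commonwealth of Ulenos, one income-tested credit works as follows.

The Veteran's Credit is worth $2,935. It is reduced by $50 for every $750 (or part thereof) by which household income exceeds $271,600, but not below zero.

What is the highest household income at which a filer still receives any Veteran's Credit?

$315,100

After 58 increments the reduction is 58 × $50 = $2,900, leaving $35; one more increment wipes it out. Increment 58 ends at excess 58 × $750 = $43,500, so the highest qualifying income is $271,600 + $43,500 = $315,100.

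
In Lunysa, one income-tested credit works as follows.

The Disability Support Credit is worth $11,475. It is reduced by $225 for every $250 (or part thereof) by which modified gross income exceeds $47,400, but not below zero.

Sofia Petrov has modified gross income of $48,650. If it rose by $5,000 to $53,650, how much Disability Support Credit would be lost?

$4,500

At $48,650 — income exceeds $47,400 by $1,250, which is 5 full-or-partial $250 increments; reduction = 5 × $225 = $1,125, leaving $10,350.
At $53,650 — income exceeds $47,400 by $6,250, which is 25 full-or-partial $250 increments; reduction = 25 × $225 = $5,625, leaving $5,850.
Lost: $10,350 − $5,850 = $4,500.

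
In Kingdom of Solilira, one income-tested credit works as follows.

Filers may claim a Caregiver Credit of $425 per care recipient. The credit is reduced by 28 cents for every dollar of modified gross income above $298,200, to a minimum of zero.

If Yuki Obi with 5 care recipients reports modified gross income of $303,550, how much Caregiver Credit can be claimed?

$627

Caregiver Credit: base = 5 × $425 = $2,125. 28% of the $5,350 excess over $298,200 is $1,498; credit = $2,125 − $1,498 = $627.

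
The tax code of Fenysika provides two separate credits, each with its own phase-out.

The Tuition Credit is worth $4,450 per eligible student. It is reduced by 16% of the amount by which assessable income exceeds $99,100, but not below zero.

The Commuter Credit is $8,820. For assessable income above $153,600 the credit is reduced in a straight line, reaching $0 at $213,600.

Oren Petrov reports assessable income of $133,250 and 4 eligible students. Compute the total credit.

Tuition Credit: base = 4 × $4,450 = $17,800. 16% of the $34,150 excess over $99,100 is $5,464; credit = $17,800 − $5,464 = $12,336.
Commuter Credit: $133,250 is at or below the $153,600 threshold, so the full $8,820 applies.
Total: $12,336 + $8,820 = $21,156.

$21,156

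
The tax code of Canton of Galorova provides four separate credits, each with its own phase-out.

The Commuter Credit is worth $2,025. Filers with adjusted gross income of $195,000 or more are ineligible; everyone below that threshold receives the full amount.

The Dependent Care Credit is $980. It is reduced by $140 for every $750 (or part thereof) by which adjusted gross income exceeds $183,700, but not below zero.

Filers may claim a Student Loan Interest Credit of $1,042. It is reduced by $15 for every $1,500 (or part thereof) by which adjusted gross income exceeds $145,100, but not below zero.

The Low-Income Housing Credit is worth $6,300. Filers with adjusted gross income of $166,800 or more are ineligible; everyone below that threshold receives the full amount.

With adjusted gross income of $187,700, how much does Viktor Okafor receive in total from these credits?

Commuter Credit: $187,700 is below the $195,000 cutoff, so the full $2,025 applies.
Dependent Care Credit: income exceeds $183,700 by $4,000, which is 6 full-or-partial $750 increments; reduction = 6 × $140 = $840, leaving $140.
Student Loan Interest Credit: income exceeds $145,100 by $42,600, which is 29 full-or-partial $1,500 increments; reduction = 29 × $15 = $435, leaving $607.
Low-Income Housing Credit: $187,700 meets or exceeds the $166,800 cutoff, so the credit is $0.
Total: $2,025 + $140 + $607 + $0 = $2,772.

$2,772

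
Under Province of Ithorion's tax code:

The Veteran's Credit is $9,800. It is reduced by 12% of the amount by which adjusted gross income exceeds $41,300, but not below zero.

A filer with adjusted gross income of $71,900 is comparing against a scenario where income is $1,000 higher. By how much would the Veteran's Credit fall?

At $71,900 — 12% of the $30,600 excess over $41,300 is $3,672; credit = $9,800 − $3,672 = $6,128.
At $72,900 — 12% of the $31,600 excess over $41,300 is $3,792; credit = $9,800 − $3,792 = $6,008.
Lost: $6,128 − $6,008 = $120.

$120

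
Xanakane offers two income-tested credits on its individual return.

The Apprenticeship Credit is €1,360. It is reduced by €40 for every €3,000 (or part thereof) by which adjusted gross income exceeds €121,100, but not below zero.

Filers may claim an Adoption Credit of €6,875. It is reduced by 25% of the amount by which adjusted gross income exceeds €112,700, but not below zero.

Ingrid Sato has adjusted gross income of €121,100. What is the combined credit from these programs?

€6,135

Apprenticeship Credit: €121,100 is at or below the €121,100 threshold, so the full €1,360 applies.
Adoption Credit: 25% of the €8,400 excess over €112,700 is €2,100; credit = €6,875 − €2,100 = €4,775.
Total: €1,360 + €4,775 = €6,135.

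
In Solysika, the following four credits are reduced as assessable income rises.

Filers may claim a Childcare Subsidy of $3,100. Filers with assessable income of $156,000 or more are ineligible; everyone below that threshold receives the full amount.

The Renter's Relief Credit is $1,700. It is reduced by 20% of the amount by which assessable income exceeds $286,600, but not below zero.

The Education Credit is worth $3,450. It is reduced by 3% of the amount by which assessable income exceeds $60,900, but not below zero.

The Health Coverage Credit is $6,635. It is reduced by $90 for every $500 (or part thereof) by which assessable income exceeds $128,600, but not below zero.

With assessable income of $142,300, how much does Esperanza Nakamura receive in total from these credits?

$9,923

Childcare Subsidy: $142,300 is below the $156,000 cutoff, so the full $3,100 applies.
Renter's Relief Credit: $142,300 is at or below the $286,600 threshold, so the full $1,700 applies.
Education Credit: 3% of the $81,400 excess over $60,900 is $2,442; credit = $3,450 − $2,442 = $1,008.
Health Coverage Credit: income exceeds $128,600 by $13,700, which is 28 full-or-partial $500 increments; reduction = 28 × $90 = $2,520, leaving $4,115.
Total: $3,100 + $1,700 + $1,008 + $4,115 = $9,923.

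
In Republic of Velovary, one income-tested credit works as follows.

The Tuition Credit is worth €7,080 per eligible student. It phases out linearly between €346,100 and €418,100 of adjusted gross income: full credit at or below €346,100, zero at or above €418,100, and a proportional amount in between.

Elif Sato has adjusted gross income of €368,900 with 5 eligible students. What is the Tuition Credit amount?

Tuition Credit: base = 5 × €7,080 = €35,400. €368,900 is €22,800 into a €72,000 phase-out range, leaving 49,200/72,000 of the credit: €35,400 × 49,200/72,000 = €24,190.

€24,190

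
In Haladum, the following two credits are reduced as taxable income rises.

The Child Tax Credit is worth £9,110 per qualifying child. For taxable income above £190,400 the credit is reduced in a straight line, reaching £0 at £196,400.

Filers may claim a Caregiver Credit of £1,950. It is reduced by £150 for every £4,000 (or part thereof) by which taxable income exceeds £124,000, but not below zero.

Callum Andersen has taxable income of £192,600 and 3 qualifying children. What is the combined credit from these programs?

Child Tax Credit: base = 3 × £9,110 = £27,330. £192,600 is £2,200 into a £6,000 phase-out range, leaving 3,800/6,000 of the credit: £27,330 × 3,800/6,000 = £17,309.
Caregiver Credit: income exceeds £124,000 by £68,600 → 18 increments × £150 = £2,700 ≥ base, so the credit is £0.
Total: £17,309 + £0 = £17,309.

£17,309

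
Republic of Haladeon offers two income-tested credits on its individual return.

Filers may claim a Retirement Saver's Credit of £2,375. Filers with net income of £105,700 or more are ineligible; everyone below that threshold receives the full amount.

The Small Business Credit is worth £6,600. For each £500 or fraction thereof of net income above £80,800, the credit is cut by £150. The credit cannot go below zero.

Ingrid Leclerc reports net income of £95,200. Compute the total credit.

£4,625

Retirement Saver's Credit: £95,200 is below the £105,700 cutoff, so the full £2,375 applies.
Small Business Credit: income exceeds £80,800 by £14,400, which is 29 full-or-partial £500 increments; reduction = 29 × £150 = £4,350, leaving £2,250.
Total: £2,375 + £2,250 = £4,625.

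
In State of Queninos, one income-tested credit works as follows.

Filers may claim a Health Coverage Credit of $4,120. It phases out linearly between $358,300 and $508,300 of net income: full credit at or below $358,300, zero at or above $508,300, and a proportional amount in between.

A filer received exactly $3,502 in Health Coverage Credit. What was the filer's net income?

$3,502 is 3,502/4,120 of the full $4,120, so 618/4,120 of the $150,000 range has been used: income = $358,300 + $150,000 × 618/4,120 = $380,800.

$380,800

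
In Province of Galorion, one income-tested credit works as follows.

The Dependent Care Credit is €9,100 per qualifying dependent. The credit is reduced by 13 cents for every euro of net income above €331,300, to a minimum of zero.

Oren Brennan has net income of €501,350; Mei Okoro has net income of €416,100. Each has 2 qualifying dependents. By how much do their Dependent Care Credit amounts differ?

Oren (€501,350): Dependent Care Credit: base = 2 × €9,100 = €18,200. 13% of the €170,050 excess over €331,300 is €22,106.50 ≥ base, so the credit is €0.
Mei (€416,100): Dependent Care Credit: base = 2 × €9,100 = €18,200. 13% of the €84,800 excess over €331,300 is €11,024; credit = €18,200 − €11,024 = €7,176.
Difference: |€0 − €7,176| = €7,176.

€7,176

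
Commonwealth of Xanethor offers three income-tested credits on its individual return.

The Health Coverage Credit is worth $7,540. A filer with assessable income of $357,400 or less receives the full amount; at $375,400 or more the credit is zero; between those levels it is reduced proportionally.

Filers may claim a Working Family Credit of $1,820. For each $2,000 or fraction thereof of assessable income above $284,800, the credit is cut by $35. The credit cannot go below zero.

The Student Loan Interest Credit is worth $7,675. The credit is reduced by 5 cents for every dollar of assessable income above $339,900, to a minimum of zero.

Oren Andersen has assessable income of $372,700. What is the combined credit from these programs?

Health Coverage Credit: $372,700 is $15,300 into a $18,000 phase-out range, leaving 2,700/18,000 of the credit: $7,540 × 2,700/18,000 = $1,131.
Working Family Credit: income exceeds $284,800 by $87,900, which is 44 full-or-partial $2,000 increments; reduction = 44 × $35 = $1,540, leaving $280.
Student Loan Interest Credit: 5% of the $32,800 excess over $339,900 is $1,640; credit = $7,675 − $1,640 = $6,035.
Total: $1,131 + $280 + $6,035 = $7,446.

$7,446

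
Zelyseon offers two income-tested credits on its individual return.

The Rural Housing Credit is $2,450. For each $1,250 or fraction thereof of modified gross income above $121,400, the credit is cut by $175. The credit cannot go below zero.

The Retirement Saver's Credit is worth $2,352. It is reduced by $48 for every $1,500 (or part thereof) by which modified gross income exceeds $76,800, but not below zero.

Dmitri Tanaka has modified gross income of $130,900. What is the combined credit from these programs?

Rural Housing Credit: income exceeds $121,400 by $9,500, which is 8 full-or-partial $1,250 increments; reduction = 8 × $175 = $1,400, leaving $1,050.
Retirement Saver's Credit: income exceeds $76,800 by $54,100, which is 37 full-or-partial $1,500 increments; reduction = 37 × $48 = $1,776, leaving $576.
Total: $1,050 + $576 = $1,626.

$1,626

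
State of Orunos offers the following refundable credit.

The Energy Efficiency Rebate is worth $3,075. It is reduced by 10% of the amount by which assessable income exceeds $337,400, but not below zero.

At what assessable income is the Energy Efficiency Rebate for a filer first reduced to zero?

$368,150

The credit falls by 10% of each dollar above $337,400, so it reaches zero when the excess is $3,075 / 10% = $30,750: income = $337,400 + $30,750 = $368,150.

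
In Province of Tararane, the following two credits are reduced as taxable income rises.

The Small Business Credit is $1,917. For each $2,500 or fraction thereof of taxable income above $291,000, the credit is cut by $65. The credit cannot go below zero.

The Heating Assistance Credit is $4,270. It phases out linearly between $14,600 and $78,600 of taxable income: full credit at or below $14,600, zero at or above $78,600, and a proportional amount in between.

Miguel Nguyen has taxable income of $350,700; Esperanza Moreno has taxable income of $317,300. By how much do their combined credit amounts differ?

$845

Miguel ($350,700): Small Business Credit: income exceeds $291,000 by $59,700, which is 24 full-or-partial $2,500 increments; reduction = 24 × $65 = $1,560, leaving $357. Heating Assistance Credit: $350,700 is at or above $78,600, so the credit is $0. total $357 + $0 = $357
Esperanza ($317,300): Small Business Credit: income exceeds $291,000 by $26,300, which is 11 full-or-partial $2,500 increments; reduction = 11 × $65 = $715, leaving $1,202. Heating Assistance Credit: $317,300 is at or above $78,600, so the credit is $0. total $1,202 + $0 = $1,202
Difference: |$357 − $1,202| = $845.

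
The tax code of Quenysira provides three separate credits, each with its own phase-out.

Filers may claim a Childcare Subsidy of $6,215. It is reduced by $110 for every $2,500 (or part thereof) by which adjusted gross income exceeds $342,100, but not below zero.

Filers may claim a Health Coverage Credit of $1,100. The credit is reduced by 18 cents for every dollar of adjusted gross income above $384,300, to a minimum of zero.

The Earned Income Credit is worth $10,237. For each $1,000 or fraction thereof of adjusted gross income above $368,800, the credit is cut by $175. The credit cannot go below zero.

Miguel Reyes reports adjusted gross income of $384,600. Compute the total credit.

$12,828

Childcare Subsidy: income exceeds $342,100 by $42,500, which is 17 full-or-partial $2,500 increments; reduction = 17 × $110 = $1,870, leaving $4,345.
Health Coverage Credit: 18% of the $300 excess over $384,300 is $54; credit = $1,100 − $54 = $1,046.
Earned Income Credit: income exceeds $368,800 by $15,800, which is 16 full-or-partial $1,000 increments; reduction = 16 × $175 = $2,800, leaving $7,437.
Total: $4,345 + $1,046 + $7,437 = $12,828.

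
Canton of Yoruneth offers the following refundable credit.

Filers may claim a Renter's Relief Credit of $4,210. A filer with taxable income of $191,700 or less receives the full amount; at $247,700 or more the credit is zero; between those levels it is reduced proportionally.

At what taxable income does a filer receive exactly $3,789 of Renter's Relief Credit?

$197,300

$3,789 is 3,789/4,210 of the full $4,210, so 421/4,210 of the $56,000 range has been used: income = $191,700 + $56,000 × 421/4,210 = $197,300.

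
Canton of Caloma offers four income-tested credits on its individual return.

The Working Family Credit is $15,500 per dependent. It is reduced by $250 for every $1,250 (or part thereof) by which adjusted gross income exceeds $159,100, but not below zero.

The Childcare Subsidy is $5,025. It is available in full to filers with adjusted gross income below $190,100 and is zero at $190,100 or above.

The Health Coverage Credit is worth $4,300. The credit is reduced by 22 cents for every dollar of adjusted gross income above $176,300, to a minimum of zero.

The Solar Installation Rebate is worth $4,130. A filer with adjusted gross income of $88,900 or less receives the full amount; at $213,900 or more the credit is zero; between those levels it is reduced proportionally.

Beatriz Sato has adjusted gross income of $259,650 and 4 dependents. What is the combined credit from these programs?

$41,750

Working Family Credit: base = 4 × $15,500 = $62,000. income exceeds $159,100 by $100,550, which is 81 full-or-partial $1,250 increments; reduction = 81 × $250 = $20,250, leaving $41,750.
Childcare Subsidy: $259,650 meets or exceeds the $190,100 cutoff, so the credit is $0.
Health Coverage Credit: 22% of the $83,350 excess over $176,300 is $18,337 ≥ base, so the credit is $0.
Solar Installation Rebate: $259,650 is at or above $213,900, so the credit is $0.
Total: $41,750 + $0 + $0 + $0 = $41,750.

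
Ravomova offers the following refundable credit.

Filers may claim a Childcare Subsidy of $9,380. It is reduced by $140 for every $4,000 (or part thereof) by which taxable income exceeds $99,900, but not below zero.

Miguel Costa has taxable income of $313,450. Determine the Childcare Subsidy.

Childcare Subsidy: income exceeds $99,900 by $213,550, which is 54 full-or-partial $4,000 increments; reduction = 54 × $140 = $7,560, leaving $1,820.

$1,820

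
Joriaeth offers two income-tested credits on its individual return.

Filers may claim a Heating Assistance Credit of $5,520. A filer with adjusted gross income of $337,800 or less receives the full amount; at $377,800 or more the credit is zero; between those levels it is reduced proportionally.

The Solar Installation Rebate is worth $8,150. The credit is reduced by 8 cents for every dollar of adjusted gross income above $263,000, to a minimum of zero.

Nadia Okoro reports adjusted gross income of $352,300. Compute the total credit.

$4,525

Heating Assistance Credit: $352,300 is $14,500 into a $40,000 phase-out range, leaving 25,500/40,000 of the credit: $5,520 × 25,500/40,000 = $3,519.
Solar Installation Rebate: 8% of the $89,300 excess over $263,000 is $7,144; credit = $8,150 − $7,144 = $1,006.
Total: $3,519 + $1,006 = $4,525.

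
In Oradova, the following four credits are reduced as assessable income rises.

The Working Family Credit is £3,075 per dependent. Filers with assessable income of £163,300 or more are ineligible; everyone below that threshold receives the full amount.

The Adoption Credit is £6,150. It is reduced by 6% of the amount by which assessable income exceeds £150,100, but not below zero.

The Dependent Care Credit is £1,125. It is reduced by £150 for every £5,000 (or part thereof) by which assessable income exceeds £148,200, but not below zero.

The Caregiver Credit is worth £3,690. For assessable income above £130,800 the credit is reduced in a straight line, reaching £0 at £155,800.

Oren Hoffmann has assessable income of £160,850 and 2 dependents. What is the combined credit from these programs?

£12,330

Working Family Credit: base = 2 × £3,075 = £6,150. £160,850 is below the £163,300 cutoff, so the full £6,150 applies.
Adoption Credit: 6% of the £10,750 excess over £150,100 is £645; credit = £6,150 − £645 = £5,505.
Dependent Care Credit: income exceeds £148,200 by £12,650, which is 3 full-or-partial £5,000 increments; reduction = 3 × £150 = £450, leaving £675.
Caregiver Credit: £160,850 is at or above £155,800, so the credit is £0.
Total: £6,150 + £5,505 + £675 + £0 = £12,330.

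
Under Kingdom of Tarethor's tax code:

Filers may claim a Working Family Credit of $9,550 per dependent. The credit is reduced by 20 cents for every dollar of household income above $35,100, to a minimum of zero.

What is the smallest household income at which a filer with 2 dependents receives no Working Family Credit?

$130,600

Full credit = 2 × $9,550 = $19,100.
The credit falls by 20% of each dollar above $35,100, so it reaches zero when the excess is $19,100 / 20% = $95,500: income = $35,100 + $95,500 = $130,600.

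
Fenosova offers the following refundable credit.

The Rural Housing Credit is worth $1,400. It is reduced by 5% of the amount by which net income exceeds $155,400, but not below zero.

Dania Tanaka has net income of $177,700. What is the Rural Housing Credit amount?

Rural Housing Credit: 5% of the $22,300 excess over $155,400 is $1,115; credit = $1,400 − $1,115 = $285.

$285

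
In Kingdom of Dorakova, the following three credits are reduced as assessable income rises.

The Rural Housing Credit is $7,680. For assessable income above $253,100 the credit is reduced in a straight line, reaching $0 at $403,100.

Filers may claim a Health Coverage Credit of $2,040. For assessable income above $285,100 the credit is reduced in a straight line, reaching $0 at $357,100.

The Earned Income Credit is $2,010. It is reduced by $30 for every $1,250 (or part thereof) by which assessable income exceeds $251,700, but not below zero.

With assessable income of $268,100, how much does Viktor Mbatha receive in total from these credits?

Rural Housing Credit: $268,100 is $15,000 into a $150,000 phase-out range, leaving 135,000/150,000 of the credit: $7,680 × 135,000/150,000 = $6,912.
Health Coverage Credit: $268,100 is at or below the $285,100 threshold, so the full $2,040 applies.
Earned Income Credit: income exceeds $251,700 by $16,400, which is 14 full-or-partial $1,250 increments; reduction = 14 × $30 = $420, leaving $1,590.
Total: $6,912 + $2,040 + $1,590 = $10,542.

$10,542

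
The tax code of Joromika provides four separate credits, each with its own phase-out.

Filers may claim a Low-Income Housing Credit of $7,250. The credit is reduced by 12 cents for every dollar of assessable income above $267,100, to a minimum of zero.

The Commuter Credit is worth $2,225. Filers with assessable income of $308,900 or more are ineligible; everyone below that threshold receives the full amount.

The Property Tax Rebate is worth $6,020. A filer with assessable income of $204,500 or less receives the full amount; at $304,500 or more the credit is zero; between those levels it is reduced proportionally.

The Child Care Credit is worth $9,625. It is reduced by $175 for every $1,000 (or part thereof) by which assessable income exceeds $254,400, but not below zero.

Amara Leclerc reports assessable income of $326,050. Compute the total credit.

$176

Low-Income Housing Credit: 12% of the $58,950 excess over $267,100 is $7,074; credit = $7,250 − $7,074 = $176.
Commuter Credit: $326,050 meets or exceeds the $308,900 cutoff, so the credit is $0.
Property Tax Rebate: $326,050 is at or above $304,500, so the credit is $0.
Child Care Credit: income exceeds $254,400 by $71,650 → 72 increments × $175 = $12,600 ≥ base, so the credit is $0.
Total: $176 + $0 + $0 + $0 = $176.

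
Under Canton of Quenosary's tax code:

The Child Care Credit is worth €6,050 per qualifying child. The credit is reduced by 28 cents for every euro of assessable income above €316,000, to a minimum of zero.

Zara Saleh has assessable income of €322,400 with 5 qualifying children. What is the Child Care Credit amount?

Child Care Credit: base = 5 × €6,050 = €30,250. 28% of the €6,400 excess over €316,000 is €1,792; credit = €30,250 − €1,792 = €28,458.

€28,458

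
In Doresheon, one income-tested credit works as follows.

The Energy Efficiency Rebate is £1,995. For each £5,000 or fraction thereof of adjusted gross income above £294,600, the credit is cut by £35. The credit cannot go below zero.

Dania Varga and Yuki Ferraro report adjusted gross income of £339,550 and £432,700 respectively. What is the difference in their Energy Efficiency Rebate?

£665

Dania (£339,550): Energy Efficiency Rebate: income exceeds £294,600 by £44,950, which is 9 full-or-partial £5,000 increments; reduction = 9 × £35 = £315, leaving £1,680.
Yuki (£432,700): Energy Efficiency Rebate: income exceeds £294,600 by £138,100, which is 28 full-or-partial £5,000 increments; reduction = 28 × £35 = £980, leaving £1,015.
Difference: |£1,680 − £1,015| = £665.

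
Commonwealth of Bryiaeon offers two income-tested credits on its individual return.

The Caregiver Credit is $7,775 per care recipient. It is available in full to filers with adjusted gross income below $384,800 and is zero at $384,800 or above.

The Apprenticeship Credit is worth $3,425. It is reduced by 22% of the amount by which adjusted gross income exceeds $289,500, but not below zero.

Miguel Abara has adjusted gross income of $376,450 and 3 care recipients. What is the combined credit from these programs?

$23,325

Caregiver Credit: base = 3 × $7,775 = $23,325. $376,450 is below the $384,800 cutoff, so the full $23,325 applies.
Apprenticeship Credit: 22% of the $86,950 excess over $289,500 is $19,129 ≥ base, so the credit is $0.
Total: $23,325 + $0 = $23,325.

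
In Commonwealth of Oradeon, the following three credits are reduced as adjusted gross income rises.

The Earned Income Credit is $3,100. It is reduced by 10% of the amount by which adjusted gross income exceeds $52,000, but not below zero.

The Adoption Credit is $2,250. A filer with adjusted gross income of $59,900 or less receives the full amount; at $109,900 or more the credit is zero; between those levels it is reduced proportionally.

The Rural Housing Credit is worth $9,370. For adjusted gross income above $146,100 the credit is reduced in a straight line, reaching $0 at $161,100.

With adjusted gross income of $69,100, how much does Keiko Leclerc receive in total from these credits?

$12,596

Earned Income Credit: 10% of the $17,100 excess over $52,000 is $1,710; credit = $3,100 − $1,710 = $1,390.
Adoption Credit: $69,100 is $9,200 into a $50,000 phase-out range, leaving 40,800/50,000 of the credit: $2,250 × 40,800/50,000 = $1,836.
Rural Housing Credit: $69,100 is at or below the $146,100 threshold, so the full $9,370 applies.
Total: $1,390 + $1,836 + $9,370 = $12,596.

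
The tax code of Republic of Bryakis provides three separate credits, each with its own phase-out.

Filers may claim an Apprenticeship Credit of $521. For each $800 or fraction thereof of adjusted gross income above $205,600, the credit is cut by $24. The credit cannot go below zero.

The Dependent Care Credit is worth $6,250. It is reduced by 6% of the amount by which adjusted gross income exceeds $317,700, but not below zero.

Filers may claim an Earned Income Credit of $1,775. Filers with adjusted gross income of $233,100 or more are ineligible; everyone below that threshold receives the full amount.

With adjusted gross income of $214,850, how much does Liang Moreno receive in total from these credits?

$8,258

Apprenticeship Credit: income exceeds $205,600 by $9,250, which is 12 full-or-partial $800 increments; reduction = 12 × $24 = $288, leaving $233.
Dependent Care Credit: $214,850 is at or below the $317,700 threshold, so the full $6,250 applies.
Earned Income Credit: $214,850 is below the $233,100 cutoff, so the full $1,775 applies.
Total: $233 + $6,250 + $1,775 = $8,258.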